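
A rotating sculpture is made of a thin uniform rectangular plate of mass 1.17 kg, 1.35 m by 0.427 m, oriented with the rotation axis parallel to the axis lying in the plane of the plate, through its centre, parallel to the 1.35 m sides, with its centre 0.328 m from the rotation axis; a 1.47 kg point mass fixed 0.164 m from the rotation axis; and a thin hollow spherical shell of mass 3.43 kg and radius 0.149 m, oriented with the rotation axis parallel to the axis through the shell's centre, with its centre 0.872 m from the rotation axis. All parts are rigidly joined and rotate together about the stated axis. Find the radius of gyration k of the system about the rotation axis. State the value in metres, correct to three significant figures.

Rectangular plate: I_cm = (1/12)Mb² = (1/12)(1.17)(0.427)² = 0.017777 kg m^2; centre at d = 0.328 m, so the parallel axis theorem gives I = 0.017777 + (1.17)(0.328)² = 0.14365 kg m^2.
Point mass: I_cm = 0; centre at d = 0.164 m, so the parallel axis theorem gives I = 0 + (1.47)(0.164)² = 0.039537 kg m^2.
Spherical shell: I_cm = (2/3)MR² = (2/3)(3.43)(0.149)² = 0.050766 kg m^2; centre at d = 0.872 m, so the parallel axis theorem gives I = 0.050766 + (3.43)(0.872)² = 2.6589 kg m^2.
Total I = 2.8421 kg m^2; total mass M = 6.07 kg.
k = √(I/M) = √(2.8421/6.07) = 0.68426 m.

0.684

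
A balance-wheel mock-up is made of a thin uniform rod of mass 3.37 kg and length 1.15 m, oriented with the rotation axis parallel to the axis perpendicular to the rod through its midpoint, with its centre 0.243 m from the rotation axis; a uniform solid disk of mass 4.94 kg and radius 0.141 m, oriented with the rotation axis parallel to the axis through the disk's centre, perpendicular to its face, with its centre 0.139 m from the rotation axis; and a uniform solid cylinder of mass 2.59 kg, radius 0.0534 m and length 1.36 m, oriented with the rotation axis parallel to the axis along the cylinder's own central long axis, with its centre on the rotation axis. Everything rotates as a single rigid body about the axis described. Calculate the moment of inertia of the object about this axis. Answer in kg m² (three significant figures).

0.719

Thin rod: I_cm = (1/12)ML² = (1/12)(3.37)(1.15)² = 0.3714 kg m²; centre at d = 0.243 m, so I = I_cm + Md² gives I = 0.3714 + (3.37)(0.243)² = 0.5704 kg m².
Solid disk: I_cm = (1/2)MR² = (1/2)(4.94)(0.141)² = 0.049106 kg m²; centre at d = 0.139 m, so I = I_cm + Md² gives I = 0.049106 + (4.94)(0.139)² = 0.14455 kg m².
Solid cylinder: I_cm = (1/2)MR² = (1/2)(2.59)(0.0534)² = 0.0036928 kg m²; axis through the centre, so I = 0.0036928 kg m².
Total I = 0.5704 + 0.14455 + 0.0036928 = 0.71864 kg m².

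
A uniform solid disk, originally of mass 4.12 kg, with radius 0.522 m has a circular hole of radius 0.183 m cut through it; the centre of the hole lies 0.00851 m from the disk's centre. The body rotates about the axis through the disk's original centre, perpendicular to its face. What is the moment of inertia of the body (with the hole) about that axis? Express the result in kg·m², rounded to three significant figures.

Unpierced body about its centre: I₀ = (1/2)MR² = (1/2)(4.12)(0.522)² = 0.56132 kg·m².
The removed disk has mass m = M·(r/R)² = (4.12)(0.183/0.522)² = 0.50636 kg (same uniform areal density).
Its moment of inertia about the rotation axis (parallel-axis theorem): I_hole = (1/2)mr² + md² = (1/2)(0.50636)(0.183)² + (0.50636)(0.00851)² = 0.0085154 kg·m².
Treating the hole as negative mass, I = I₀ − I_hole = 0.56132 − 0.0085154 = 0.5528 kg·m².

0.553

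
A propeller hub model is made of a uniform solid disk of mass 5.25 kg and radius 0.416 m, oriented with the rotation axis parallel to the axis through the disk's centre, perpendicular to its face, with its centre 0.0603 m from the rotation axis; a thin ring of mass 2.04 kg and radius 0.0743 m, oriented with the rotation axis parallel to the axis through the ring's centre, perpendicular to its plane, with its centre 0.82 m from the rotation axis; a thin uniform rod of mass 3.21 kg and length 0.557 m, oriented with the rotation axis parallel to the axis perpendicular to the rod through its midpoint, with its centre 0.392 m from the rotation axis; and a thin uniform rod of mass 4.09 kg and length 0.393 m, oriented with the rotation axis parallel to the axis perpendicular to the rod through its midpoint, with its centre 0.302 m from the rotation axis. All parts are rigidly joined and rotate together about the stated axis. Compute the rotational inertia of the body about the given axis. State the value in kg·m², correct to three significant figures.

Solid disk: I_cm = (1/2)MR² = (1/2)(5.25)(0.416)² = 0.45427 kg·m²; centre at d = 0.0603 m, so the parallel axis theorem gives I = 0.45427 + (5.25)(0.0603)² = 0.47336 kg·m².
Thin ring: I_cm = MR² = (2.04)(0.0743)² = 0.011262 kg·m²; centre at d = 0.82 m, so the parallel axis theorem gives I = 0.011262 + (2.04)(0.82)² = 1.383 kg·m².
Thin rod: I_cm = (1/12)ML² = (1/12)(3.21)(0.557)² = 0.082992 kg·m²; centre at d = 0.392 m, so the parallel axis theorem gives I = 0.082992 + (3.21)(0.392)² = 0.57625 kg·m².
Thin rod: I_cm = (1/12)ML² = (1/12)(4.09)(0.393)² = 0.052641 kg·m²; centre at d = 0.302 m, so the parallel axis theorem gives I = 0.052641 + (4.09)(0.302)² = 0.42567 kg·m².
Total I = 0.47336 + 1.383 + 0.57625 + 0.42567 = 2.8582 kg·m².

2.86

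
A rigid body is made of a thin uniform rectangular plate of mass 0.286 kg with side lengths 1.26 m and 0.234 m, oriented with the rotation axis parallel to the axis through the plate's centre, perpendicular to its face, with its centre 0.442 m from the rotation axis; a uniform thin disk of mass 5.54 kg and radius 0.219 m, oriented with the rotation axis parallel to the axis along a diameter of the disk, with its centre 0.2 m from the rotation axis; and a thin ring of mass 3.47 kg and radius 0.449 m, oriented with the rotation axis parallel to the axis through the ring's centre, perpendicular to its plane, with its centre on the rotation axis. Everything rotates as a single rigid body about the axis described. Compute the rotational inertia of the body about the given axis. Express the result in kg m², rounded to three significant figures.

Rectangular plate: I_cm = (1/12)M(a²+b²) = (1/12)(0.286)[(1.26)² + (0.234)²] = 0.039143 kg m²; centre at d = 0.442 m, so the parallel axis theorem gives I = 0.039143 + (0.286)(0.442)² = 0.095017 kg m².
Thin disk: I_cm = (1/4)MR² = (1/4)(5.54)(0.219)² = 0.066426 kg m²; centre at d = 0.2 m, so the parallel axis theorem gives I = 0.066426 + (5.54)(0.2)² = 0.28803 kg m².
Thin ring: I_cm = MR² = (3.47)(0.449)² = 0.69956 kg m²; axis through the centre, so I = 0.69956 kg m².
Total I = 0.095017 + 0.28803 + 0.69956 = 1.0826 kg m².

1.08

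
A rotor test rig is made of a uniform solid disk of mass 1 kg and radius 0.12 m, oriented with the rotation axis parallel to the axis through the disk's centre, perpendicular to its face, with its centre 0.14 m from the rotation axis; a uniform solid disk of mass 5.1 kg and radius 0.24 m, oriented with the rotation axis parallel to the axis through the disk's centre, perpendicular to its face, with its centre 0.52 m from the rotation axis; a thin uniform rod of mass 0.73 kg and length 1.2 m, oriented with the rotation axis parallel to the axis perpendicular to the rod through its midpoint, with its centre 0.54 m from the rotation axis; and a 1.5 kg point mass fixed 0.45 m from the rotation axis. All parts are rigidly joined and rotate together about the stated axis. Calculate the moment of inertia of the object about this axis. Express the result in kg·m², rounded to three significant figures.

Solid disk: I_cm = (1/2)MR² = (1/2)(1)(0.12)² = 0.0072 kg·m²; centre at d = 0.14 m, so the parallel axis theorem gives I = 0.0072 + (1)(0.14)² = 0.0268 kg·m².
Solid disk: I_cm = (1/2)MR² = (1/2)(5.1)(0.24)² = 0.14688 kg·m²; centre at d = 0.52 m, so the parallel axis theorem gives I = 0.14688 + (5.1)(0.52)² = 1.5259 kg·m².
Thin rod: I_cm = (1/12)ML² = (1/12)(0.73)(1.2)² = 0.0876 kg·m²; centre at d = 0.54 m, so the parallel axis theorem gives I = 0.0876 + (0.73)(0.54)² = 0.30047 kg·m².
Point mass: I_cm = 0; centre at d = 0.45 m, so the parallel axis theorem gives I = 0 + (1.5)(0.45)² = 0.30375 kg·m².
Total I = 0.0268 + 1.5259 + 0.30047 + 0.30375 = 2.1569 kg·m².

2.16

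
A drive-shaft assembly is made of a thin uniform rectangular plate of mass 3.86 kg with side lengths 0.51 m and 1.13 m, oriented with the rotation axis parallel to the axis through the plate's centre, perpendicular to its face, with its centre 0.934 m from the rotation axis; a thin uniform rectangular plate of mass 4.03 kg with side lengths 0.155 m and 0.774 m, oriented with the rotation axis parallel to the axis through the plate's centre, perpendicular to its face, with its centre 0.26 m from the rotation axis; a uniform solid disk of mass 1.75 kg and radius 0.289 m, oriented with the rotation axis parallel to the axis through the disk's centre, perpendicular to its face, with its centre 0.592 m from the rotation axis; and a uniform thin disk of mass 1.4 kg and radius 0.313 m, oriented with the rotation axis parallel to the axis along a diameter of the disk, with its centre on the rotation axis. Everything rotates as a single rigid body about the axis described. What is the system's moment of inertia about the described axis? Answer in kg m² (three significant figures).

Rectangular plate: I_cm = (1/12)M(a²+b²) = (1/12)(3.86)[(0.51)² + (1.13)²] = 0.4944 kg m²; centre at d = 0.934 m, so the parallel axis theorem gives I = 0.4944 + (3.86)(0.934)² = 3.8617 kg m².
Rectangular plate: I_cm = (1/12)M(a²+b²) = (1/12)(4.03)[(0.155)² + (0.774)²] = 0.20926 kg m²; centre at d = 0.26 m, so the parallel axis theorem gives I = 0.20926 + (4.03)(0.26)² = 0.48169 kg m².
Solid disk: I_cm = (1/2)MR² = (1/2)(1.75)(0.289)² = 0.073081 kg m²; centre at d = 0.592 m, so the parallel axis theorem gives I = 0.073081 + (1.75)(0.592)² = 0.68639 kg m².
Thin disk: I_cm = (1/4)MR² = (1/4)(1.4)(0.313)² = 0.034289 kg m²; axis through the centre, so I = 0.034289 kg m².
Total I = 3.8617 + 0.48169 + 0.68639 + 0.034289 = 5.0641 kg m².

5.06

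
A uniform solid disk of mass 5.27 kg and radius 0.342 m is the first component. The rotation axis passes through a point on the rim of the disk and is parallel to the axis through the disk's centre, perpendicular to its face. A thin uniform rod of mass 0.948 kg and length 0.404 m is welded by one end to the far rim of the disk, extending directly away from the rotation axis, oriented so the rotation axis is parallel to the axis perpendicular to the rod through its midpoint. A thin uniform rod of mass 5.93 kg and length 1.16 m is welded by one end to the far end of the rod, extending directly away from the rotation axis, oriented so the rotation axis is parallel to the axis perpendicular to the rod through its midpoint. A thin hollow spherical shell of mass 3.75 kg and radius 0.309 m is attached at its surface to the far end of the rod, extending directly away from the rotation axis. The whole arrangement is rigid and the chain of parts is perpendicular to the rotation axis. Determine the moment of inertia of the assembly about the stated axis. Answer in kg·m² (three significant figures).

Solid disk: I_cm = (1/2)MR² = (1/2)(5.27)(0.342)² = 0.3082 kg·m²; centre at d = 0.342 m, so the parallel axis theorem gives I = 0.3082 + (5.27)(0.342)² = 0.9246 kg·m².
Thin rod: I_cm = (1/12)ML² = (1/12)(0.948)(0.404)² = 0.012894 kg·m²; centre at d = 0.342 + 0.342 + 0.202 = 0.886 m, so the parallel axis theorem gives I = 0.012894 + (0.948)(0.886)² = 0.75707 kg·m².
Thin rod: I_cm = (1/12)ML² = (1/12)(5.93)(1.16)² = 0.66495 kg·m²; centre at d = 0.342 + 0.342 + 0.202 + 0.202 + 0.58 = 1.668 m, so the parallel axis theorem gives I = 0.66495 + (5.93)(1.668)² = 17.164 kg·m².
Spherical shell: I_cm = (2/3)MR² = (2/3)(3.75)(0.309)² = 0.2387 kg·m²; centre at d = 0.342 + 0.342 + 0.202 + 0.202 + 0.58 + 0.58 + 0.309 = 2.557 m, so the parallel axis theorem gives I = 0.2387 + (3.75)(2.557)² = 24.757 kg·m².
Total I = 0.9246 + 0.75707 + 17.164 + 24.757 = 43.602 kg·m².

43.6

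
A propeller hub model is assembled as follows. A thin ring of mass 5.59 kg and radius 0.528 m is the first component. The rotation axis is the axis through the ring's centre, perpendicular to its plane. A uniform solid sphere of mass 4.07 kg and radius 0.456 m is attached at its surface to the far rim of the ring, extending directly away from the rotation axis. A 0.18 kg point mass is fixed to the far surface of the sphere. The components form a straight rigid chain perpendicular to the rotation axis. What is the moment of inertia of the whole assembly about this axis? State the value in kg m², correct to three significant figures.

6.21

Thin ring: I_cm = MR² = (5.59)(0.528)² = 1.5584 kg m²; axis through the centre, so I = 1.5584 kg m².
Solid sphere: I_cm = (2/5)MR² = (2/5)(4.07)(0.456)² = 0.33852 kg m²; centre at d = 0.528 + 0.456 = 0.984 m, so the parallel axis theorem gives I = 0.33852 + (4.07)(0.984)² = 4.2793 kg m².
Point mass: I_cm = 0; centre at d = 0.528 + 0.456 + 0.456 = 1.44 m, so the parallel axis theorem gives I = 0 + (0.18)(1.44)² = 0.37325 kg m².
Total I = 1.5584 + 4.2793 + 0.37325 = 6.211 kg m².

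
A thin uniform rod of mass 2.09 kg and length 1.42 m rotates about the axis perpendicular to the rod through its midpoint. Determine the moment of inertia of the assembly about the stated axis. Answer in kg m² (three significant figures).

0.351

I_cm = (1/12)ML² = (1/12)(2.09)(1.42)² = 0.35119 kg m²; axis through the centre, so I = 0.35119 kg m².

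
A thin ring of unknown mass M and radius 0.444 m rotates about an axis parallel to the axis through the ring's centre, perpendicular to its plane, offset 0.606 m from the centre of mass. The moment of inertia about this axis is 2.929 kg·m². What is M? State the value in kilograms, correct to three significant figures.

I = I_cm + Md² = MR² + Md² = M·[1·(0.444)² + (0.606)²] = M·0.56437.
So M = 2.929 / 0.56437 = 5.1898 kg.

5.19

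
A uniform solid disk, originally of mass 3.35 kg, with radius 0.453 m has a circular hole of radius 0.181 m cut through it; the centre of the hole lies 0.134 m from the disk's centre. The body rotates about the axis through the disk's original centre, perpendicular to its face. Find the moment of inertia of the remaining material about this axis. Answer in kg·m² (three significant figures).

0.325

Unpierced body about its centre: I₀ = (1/2)MR² = (1/2)(3.35)(0.453)² = 0.34373 kg·m².
The removed disk has mass m = M·(r/R)² = (3.35)(0.181/0.453)² = 0.53482 kg (same uniform areal density).
Its moment of inertia about the rotation axis (parallel-axis theorem): I_hole = (1/2)mr² + md² = (1/2)(0.53482)(0.181)² + (0.53482)(0.134)² = 0.018364 kg·m².
Treating the hole as negative mass, I = I₀ − I_hole = 0.34373 − 0.018364 = 0.32536 kg·m².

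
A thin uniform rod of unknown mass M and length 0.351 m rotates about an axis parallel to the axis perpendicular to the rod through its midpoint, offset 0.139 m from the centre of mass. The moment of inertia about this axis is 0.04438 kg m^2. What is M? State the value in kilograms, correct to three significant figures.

1.50

I = I_cm + Md² = (1/12)ML² + Md² = M·[0.0833333·(0.351)² + (0.139)²] = M·0.029588.
So M = 0.04438 / 0.029588 = 1.4999 kg.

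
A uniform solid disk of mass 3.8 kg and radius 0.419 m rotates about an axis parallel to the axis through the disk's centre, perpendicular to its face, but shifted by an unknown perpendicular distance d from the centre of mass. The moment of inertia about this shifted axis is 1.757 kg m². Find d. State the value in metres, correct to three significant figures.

About the centre-of-mass axis, I_cm = (1/2)MR² = (1/2)(3.8)(0.419)² = 0.33357 kg m².
Parallel axis theorem: I = I_cm + Md², so Md² = 1.757 − 0.33357 = 1.4234 kg m².
d = √(1.4234 / 3.8) = 0.61204 m.

0.612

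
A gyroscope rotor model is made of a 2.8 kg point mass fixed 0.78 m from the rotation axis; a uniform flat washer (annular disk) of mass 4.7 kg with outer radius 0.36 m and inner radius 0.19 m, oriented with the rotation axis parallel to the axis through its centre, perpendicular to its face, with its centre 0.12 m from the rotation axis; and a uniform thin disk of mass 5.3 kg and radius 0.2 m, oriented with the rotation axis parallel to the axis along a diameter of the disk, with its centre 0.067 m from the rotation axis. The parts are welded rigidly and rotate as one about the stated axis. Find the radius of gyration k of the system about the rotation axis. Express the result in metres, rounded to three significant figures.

Point mass: I_cm = 0; centre at d = 0.78 m, so I = I_cm + Md² gives I = 0 + (2.8)(0.78)² = 1.7035 kg·m².
Annular disk: I_cm = (1/2)M(R²+r²) = (1/2)(4.7)[(0.36)² + (0.19)²] = 0.38939 kg·m²; centre at d = 0.12 m, so I = I_cm + Md² gives I = 0.38939 + (4.7)(0.12)² = 0.45708 kg·m².
Thin disk: I_cm = (1/4)MR² = (1/4)(5.3)(0.2)² = 0.053 kg·m²; centre at d = 0.067 m, so I = I_cm + Md² gives I = 0.053 + (5.3)(0.067)² = 0.076792 kg·m².
Total I = 2.2374 kg·m²; total mass M = 12.8 kg.
k = √(I/M) = √(2.2374/12.8) = 0.41809 m.

0.418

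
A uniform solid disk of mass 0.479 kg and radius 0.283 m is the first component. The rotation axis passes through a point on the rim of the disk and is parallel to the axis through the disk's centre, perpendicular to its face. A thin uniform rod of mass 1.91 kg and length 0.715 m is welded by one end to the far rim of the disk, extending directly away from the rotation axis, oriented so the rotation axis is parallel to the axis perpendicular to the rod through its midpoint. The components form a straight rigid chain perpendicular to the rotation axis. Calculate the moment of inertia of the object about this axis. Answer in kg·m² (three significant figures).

1.77

Solid disk: I_cm = (1/2)MR² = (1/2)(0.479)(0.283)² = 0.019181 kg·m²; centre at d = 0.283 m, so the parallel axis theorem gives I = 0.019181 + (0.479)(0.283)² = 0.057544 kg·m².
Thin rod: I_cm = (1/12)ML² = (1/12)(1.91)(0.715)² = 0.08137 kg·m²; centre at d = 0.283 + 0.283 + 0.3575 = 0.9235 m, so the parallel axis theorem gives I = 0.08137 + (1.91)(0.9235)² = 1.7103 kg·m².
Total I = 0.057544 + 1.7103 = 1.7679 kg·m².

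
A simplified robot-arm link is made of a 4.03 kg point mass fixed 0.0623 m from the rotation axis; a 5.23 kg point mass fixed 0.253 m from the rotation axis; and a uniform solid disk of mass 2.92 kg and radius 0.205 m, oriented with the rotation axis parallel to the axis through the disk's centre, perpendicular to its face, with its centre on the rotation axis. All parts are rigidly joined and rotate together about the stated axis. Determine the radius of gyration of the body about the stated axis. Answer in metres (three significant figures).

0.184

Point mass: I_cm = 0; centre at d = 0.0623 m, so I = I_cm + Md² gives I = 0 + (4.03)(0.0623)² = 0.015642 kg m^2.
Point mass: I_cm = 0; centre at d = 0.253 m, so I = I_cm + Md² gives I = 0 + (5.23)(0.253)² = 0.33477 kg m^2.
Solid disk: I_cm = (1/2)MR² = (1/2)(2.92)(0.205)² = 0.061356 kg m^2; axis through the centre, so I = 0.061356 kg m^2.
Total I = 0.41177 kg m^2; total mass M = 12.18 kg.
k = √(I/M) = √(0.41177/12.18) = 0.18387 m.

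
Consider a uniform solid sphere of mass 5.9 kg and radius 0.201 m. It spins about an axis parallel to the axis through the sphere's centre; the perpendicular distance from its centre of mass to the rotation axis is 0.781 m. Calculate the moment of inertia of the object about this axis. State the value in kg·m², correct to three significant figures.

3.69

I_cm = (2/5)MR² = (2/5)(5.9)(0.201)² = 0.095346 kg·m²; centre at d = 0.781 m, so the parallel axis theorem gives I = 0.095346 + (5.9)(0.781)² = 3.6941 kg·m².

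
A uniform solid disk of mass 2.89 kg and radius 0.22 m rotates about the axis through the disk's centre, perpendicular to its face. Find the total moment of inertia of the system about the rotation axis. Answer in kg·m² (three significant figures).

I_cm = (1/2)MR² = (1/2)(2.89)(0.22)² = 0.069938 kg·m²; axis through the centre, so I = 0.069938 kg·m².

0.0699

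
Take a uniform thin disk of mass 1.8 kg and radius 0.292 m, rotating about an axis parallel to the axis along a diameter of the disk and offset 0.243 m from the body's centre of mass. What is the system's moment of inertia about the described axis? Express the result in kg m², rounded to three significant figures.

0.145

I_cm = (1/4)MR² = (1/4)(1.8)(0.292)² = 0.038369 kg m²; centre at d = 0.243 m, so the parallel axis theorem gives I = 0.038369 + (1.8)(0.243)² = 0.14466 kg m².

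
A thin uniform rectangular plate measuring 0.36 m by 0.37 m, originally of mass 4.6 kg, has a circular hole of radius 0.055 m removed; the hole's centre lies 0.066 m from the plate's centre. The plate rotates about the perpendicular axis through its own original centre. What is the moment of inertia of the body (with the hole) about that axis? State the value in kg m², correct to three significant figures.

0.100

Unpierced body about its centre: I₀ = (1/12)M(a²+b²) = (1/12)(4.6)[(0.36)² + (0.37)²] = 0.10216 kg m².
The removed disk has mass m = M·πr²/(ab) = (4.6)·π(0.055)²/(0.36·0.37) = 0.32819 kg (same uniform areal density).
Its moment of inertia about the rotation axis (parallel-axis theorem): I_hole = (1/2)mr² + md² = (1/2)(0.32819)(0.055)² + (0.32819)(0.066)² = 0.001926 kg m².
Treating the hole as negative mass, I = I₀ − I_hole = 0.10216 − 0.001926 = 0.10023 kg m².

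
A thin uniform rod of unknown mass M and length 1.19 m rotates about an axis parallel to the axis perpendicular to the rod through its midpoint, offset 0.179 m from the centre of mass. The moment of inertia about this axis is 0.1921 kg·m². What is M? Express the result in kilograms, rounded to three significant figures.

1.28

I = I_cm + Md² = (1/12)ML² + Md² = M·[0.0833333·(1.19)² + (0.179)²] = M·0.15005.
So M = 0.1921 / 0.15005 = 1.2802 kg.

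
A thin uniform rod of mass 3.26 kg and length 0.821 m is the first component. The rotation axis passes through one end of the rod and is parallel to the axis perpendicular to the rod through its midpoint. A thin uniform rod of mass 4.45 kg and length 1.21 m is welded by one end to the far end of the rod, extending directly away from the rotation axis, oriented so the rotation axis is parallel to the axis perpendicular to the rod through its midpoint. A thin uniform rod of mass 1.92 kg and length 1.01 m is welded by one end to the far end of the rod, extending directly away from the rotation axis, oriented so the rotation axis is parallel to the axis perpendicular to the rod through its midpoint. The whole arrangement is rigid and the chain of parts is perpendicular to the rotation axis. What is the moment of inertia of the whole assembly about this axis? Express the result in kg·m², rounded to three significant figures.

22.8

Thin rod: I_cm = (1/12)ML² = (1/12)(3.26)(0.821)² = 0.18311 kg·m²; centre at d = 0.4105 m, so I = I_cm + Md² gives I = 0.18311 + (3.26)(0.4105)² = 0.73246 kg·m².
Thin rod: I_cm = (1/12)ML² = (1/12)(4.45)(1.21)² = 0.54294 kg·m²; centre at d = 0.4105 + 0.4105 + 0.605 = 1.426 m, so I = I_cm + Md² gives I = 0.54294 + (4.45)(1.426)² = 9.5919 kg·m².
Thin rod: I_cm = (1/12)ML² = (1/12)(1.92)(1.01)² = 0.16322 kg·m²; centre at d = 0.4105 + 0.4105 + 0.605 + 0.605 + 0.505 = 2.536 m, so I = I_cm + Md² gives I = 0.16322 + (1.92)(2.536)² = 12.511 kg·m².
Total I = 0.73246 + 9.5919 + 12.511 = 22.836 kg·m².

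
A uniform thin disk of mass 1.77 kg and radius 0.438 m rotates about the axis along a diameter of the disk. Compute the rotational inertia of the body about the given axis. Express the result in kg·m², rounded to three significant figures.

I_cm = (1/4)MR² = (1/4)(1.77)(0.438)² = 0.084891 kg·m²; axis through the centre, so I = 0.084891 kg·m².

0.0849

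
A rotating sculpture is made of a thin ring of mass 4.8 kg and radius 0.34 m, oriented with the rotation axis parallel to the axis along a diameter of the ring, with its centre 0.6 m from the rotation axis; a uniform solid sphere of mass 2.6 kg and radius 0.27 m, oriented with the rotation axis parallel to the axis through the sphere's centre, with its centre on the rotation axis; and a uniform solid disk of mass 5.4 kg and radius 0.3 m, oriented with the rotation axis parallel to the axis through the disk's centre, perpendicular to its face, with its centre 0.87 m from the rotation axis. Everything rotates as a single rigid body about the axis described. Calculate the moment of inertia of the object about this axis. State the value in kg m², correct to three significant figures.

Thin ring: I_cm = (1/2)MR² = (1/2)(4.8)(0.34)² = 0.27744 kg m²; centre at d = 0.6 m, so the parallel axis theorem gives I = 0.27744 + (4.8)(0.6)² = 2.0054 kg m².
Solid sphere: I_cm = (2/5)MR² = (2/5)(2.6)(0.27)² = 0.075816 kg m²; axis through the centre, so I = 0.075816 kg m².
Solid disk: I_cm = (1/2)MR² = (1/2)(5.4)(0.3)² = 0.243 kg m²; centre at d = 0.87 m, so the parallel axis theorem gives I = 0.243 + (5.4)(0.87)² = 4.3303 kg m².
Total I = 2.0054 + 0.075816 + 4.3303 = 6.4115 kg m².

6.41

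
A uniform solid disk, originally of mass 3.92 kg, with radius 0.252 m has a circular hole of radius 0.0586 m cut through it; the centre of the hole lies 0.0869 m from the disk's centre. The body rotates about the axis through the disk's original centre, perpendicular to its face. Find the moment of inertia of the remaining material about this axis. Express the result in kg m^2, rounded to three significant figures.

Unpierced body about its centre: I₀ = (1/2)MR² = (1/2)(3.92)(0.252)² = 0.12447 kg m^2.
The removed disk has mass m = M·(r/R)² = (3.92)(0.0586/0.252)² = 0.21197 kg (same uniform areal density).
Its moment of inertia about the rotation axis (parallel-axis theorem): I_hole = (1/2)mr² + md² = (1/2)(0.21197)(0.0586)² + (0.21197)(0.0869)² = 0.0019647 kg m^2.
Treating the hole as negative mass, I = I₀ − I_hole = 0.12447 − 0.0019647 = 0.1225 kg m^2.

0.123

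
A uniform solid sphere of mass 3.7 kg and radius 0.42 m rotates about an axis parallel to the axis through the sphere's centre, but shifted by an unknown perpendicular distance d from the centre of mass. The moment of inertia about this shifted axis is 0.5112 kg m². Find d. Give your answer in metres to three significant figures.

About the centre-of-mass axis, I_cm = (2/5)MR² = (2/5)(3.7)(0.42)² = 0.26107 kg m².
Parallel axis theorem: I = I_cm + Md², so Md² = 0.5112 − 0.26107 = 0.25013 kg m².
d = √(0.25013 / 3.7) = 0.26 m.

0.260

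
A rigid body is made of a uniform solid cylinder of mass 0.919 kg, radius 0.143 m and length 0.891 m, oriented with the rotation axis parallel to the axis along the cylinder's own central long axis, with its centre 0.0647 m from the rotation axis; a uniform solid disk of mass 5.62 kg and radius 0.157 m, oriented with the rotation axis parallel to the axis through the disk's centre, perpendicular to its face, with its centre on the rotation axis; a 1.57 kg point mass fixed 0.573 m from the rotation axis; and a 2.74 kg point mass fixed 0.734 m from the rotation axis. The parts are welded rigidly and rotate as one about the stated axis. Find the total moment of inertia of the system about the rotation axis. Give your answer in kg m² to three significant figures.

Solid cylinder: I_cm = (1/2)MR² = (1/2)(0.919)(0.143)² = 0.0093963 kg m²; centre at d = 0.0647 m, so the parallel axis theorem gives I = 0.0093963 + (0.919)(0.0647)² = 0.013243 kg m².
Solid disk: I_cm = (1/2)MR² = (1/2)(5.62)(0.157)² = 0.069264 kg m²; axis through the centre, so I = 0.069264 kg m².
Point mass: I_cm = 0; centre at d = 0.573 m, so the parallel axis theorem gives I = 0 + (1.57)(0.573)² = 0.51548 kg m².
Point mass: I_cm = 0; centre at d = 0.734 m, so the parallel axis theorem gives I = 0 + (2.74)(0.734)² = 1.4762 kg m².
Total I = 0.013243 + 0.069264 + 0.51548 + 1.4762 = 2.0742 kg m².

2.07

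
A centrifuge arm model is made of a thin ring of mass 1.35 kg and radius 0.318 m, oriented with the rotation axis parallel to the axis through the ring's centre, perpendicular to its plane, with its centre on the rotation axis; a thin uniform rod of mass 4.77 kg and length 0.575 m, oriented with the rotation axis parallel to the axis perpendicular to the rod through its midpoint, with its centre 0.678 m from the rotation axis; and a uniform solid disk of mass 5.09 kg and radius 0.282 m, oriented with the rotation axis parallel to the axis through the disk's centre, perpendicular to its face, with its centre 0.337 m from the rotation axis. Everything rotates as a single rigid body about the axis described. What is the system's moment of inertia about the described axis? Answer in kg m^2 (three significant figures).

Thin ring: I_cm = MR² = (1.35)(0.318)² = 0.13652 kg m^2; axis through the centre, so I = 0.13652 kg m^2.
Thin rod: I_cm = (1/12)ML² = (1/12)(4.77)(0.575)² = 0.13142 kg m^2; centre at d = 0.678 m, so the parallel axis theorem gives I = 0.13142 + (4.77)(0.678)² = 2.3241 kg m^2.
Solid disk: I_cm = (1/2)MR² = (1/2)(5.09)(0.282)² = 0.20239 kg m^2; centre at d = 0.337 m, so the parallel axis theorem gives I = 0.20239 + (5.09)(0.337)² = 0.78045 kg m^2.
Total I = 0.13652 + 2.3241 + 0.78045 = 3.2411 kg m^2.

3.24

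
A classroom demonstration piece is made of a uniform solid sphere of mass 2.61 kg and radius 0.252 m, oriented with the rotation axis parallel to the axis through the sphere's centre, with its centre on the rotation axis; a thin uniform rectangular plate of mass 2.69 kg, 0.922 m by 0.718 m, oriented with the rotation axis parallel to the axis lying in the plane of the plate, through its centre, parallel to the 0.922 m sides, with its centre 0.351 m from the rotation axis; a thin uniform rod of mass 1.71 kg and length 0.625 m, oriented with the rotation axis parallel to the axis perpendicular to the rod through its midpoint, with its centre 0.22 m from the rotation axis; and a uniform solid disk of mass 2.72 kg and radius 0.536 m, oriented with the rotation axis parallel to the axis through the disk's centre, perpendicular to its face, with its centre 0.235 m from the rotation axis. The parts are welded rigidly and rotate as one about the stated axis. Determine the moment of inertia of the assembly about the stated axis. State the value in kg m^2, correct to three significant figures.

1.19

Solid sphere: I_cm = (2/5)MR² = (2/5)(2.61)(0.252)² = 0.066298 kg m^2; axis through the centre, so I = 0.066298 kg m^2.
Rectangular plate: I_cm = (1/12)Mb² = (1/12)(2.69)(0.718)² = 0.11556 kg m^2; centre at d = 0.351 m, so the parallel axis theorem gives I = 0.11556 + (2.69)(0.351)² = 0.44697 kg m^2.
Thin rod: I_cm = (1/12)ML² = (1/12)(1.71)(0.625)² = 0.055664 kg m^2; centre at d = 0.22 m, so the parallel axis theorem gives I = 0.055664 + (1.71)(0.22)² = 0.13843 kg m^2.
Solid disk: I_cm = (1/2)MR² = (1/2)(2.72)(0.536)² = 0.39072 kg m^2; centre at d = 0.235 m, so the parallel axis theorem gives I = 0.39072 + (2.72)(0.235)² = 0.54093 kg m^2.
Total I = 0.066298 + 0.44697 + 0.13843 + 0.54093 = 1.1926 kg m^2.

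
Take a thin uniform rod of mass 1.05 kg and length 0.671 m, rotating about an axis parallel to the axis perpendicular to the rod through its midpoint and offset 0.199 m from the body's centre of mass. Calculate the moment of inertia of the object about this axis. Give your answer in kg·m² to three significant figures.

I_cm = (1/12)ML² = (1/12)(1.05)(0.671)² = 0.039396 kg·m²; centre at d = 0.199 m, so I = I_cm + Md² gives I = 0.039396 + (1.05)(0.199)² = 0.080977 kg·m².

0.0810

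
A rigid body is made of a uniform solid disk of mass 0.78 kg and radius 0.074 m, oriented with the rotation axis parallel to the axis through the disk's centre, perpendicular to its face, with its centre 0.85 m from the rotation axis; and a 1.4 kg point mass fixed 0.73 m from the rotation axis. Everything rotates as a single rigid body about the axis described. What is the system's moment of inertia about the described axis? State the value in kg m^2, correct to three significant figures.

1.31

Solid disk: I_cm = (1/2)MR² = (1/2)(0.78)(0.074)² = 0.0021356 kg m^2; centre at d = 0.85 m, so the parallel axis theorem gives I = 0.0021356 + (0.78)(0.85)² = 0.56569 kg m^2.
Point mass: I_cm = 0; centre at d = 0.73 m, so the parallel axis theorem gives I = 0 + (1.4)(0.73)² = 0.74606 kg m^2.
Total I = 0.56569 + 0.74606 = 1.3117 kg m^2.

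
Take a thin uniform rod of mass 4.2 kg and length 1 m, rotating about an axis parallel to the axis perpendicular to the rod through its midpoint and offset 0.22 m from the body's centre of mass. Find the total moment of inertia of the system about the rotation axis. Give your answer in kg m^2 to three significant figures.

I_cm = (1/12)ML² = (1/12)(4.2)(1)² = 0.35 kg m^2; centre at d = 0.22 m, so the parallel axis theorem gives I = 0.35 + (4.2)(0.22)² = 0.55328 kg m^2.

0.553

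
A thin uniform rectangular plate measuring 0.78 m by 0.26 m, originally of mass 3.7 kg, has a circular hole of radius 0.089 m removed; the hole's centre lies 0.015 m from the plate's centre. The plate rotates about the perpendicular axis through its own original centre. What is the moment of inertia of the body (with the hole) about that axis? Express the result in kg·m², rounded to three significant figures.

Unpierced body about its centre: I₀ = (1/12)M(a²+b²) = (1/12)(3.7)[(0.78)² + (0.26)²] = 0.20843 kg·m².
The removed disk has mass m = M·πr²/(ab) = (3.7)·π(0.089)²/(0.78·0.26) = 0.45401 kg (same uniform areal density).
Its moment of inertia about the rotation axis (parallel-axis theorem): I_hole = (1/2)mr² + md² = (1/2)(0.45401)(0.089)² + (0.45401)(0.015)² = 0.0019003 kg·m².
Treating the hole as negative mass, I = I₀ − I_hole = 0.20843 − 0.0019003 = 0.20653 kg·m².

0.207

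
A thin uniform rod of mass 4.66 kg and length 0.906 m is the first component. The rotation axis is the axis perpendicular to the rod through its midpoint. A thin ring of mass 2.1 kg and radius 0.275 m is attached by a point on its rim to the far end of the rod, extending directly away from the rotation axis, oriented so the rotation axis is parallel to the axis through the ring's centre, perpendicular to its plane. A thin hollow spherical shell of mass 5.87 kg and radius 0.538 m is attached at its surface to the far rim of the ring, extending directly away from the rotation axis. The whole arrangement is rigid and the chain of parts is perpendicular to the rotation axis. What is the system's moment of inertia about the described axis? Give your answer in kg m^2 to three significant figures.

Thin rod: I_cm = (1/12)ML² = (1/12)(4.66)(0.906)² = 0.31876 kg m^2; axis through the centre, so I = 0.31876 kg m^2.
Thin ring: I_cm = MR² = (2.1)(0.275)² = 0.15881 kg m^2; centre at d = 0.453 + 0.275 = 0.728 m, so the parallel axis theorem gives I = 0.15881 + (2.1)(0.728)² = 1.2718 kg m^2.
Spherical shell: I_cm = (2/3)MR² = (2/3)(5.87)(0.538)² = 1.1327 kg m^2; centre at d = 0.453 + 0.275 + 0.275 + 0.538 = 1.541 m, so the parallel axis theorem gives I = 1.1327 + (5.87)(1.541)² = 15.072 kg m^2.
Total I = 0.31876 + 1.2718 + 15.072 = 16.663 kg m^2.

16.7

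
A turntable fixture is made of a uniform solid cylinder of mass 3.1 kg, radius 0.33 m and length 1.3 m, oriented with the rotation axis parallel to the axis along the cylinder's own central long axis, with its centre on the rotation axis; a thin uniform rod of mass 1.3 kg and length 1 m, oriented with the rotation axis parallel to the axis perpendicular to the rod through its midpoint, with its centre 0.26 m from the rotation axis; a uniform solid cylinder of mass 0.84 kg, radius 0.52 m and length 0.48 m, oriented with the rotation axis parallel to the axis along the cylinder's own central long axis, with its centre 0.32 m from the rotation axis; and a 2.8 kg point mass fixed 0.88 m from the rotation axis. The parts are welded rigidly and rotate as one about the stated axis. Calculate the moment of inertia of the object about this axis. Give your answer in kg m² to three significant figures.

2.73

Solid cylinder: I_cm = (1/2)MR² = (1/2)(3.1)(0.33)² = 0.1688 kg m²; axis through the centre, so I = 0.1688 kg m².
Thin rod: I_cm = (1/12)ML² = (1/12)(1.3)(1)² = 0.10833 kg m²; centre at d = 0.26 m, so I = I_cm + Md² gives I = 0.10833 + (1.3)(0.26)² = 0.19621 kg m².
Solid cylinder: I_cm = (1/2)MR² = (1/2)(0.84)(0.52)² = 0.11357 kg m²; centre at d = 0.32 m, so I = I_cm + Md² gives I = 0.11357 + (0.84)(0.32)² = 0.19958 kg m².
Point mass: I_cm = 0; centre at d = 0.88 m, so I = I_cm + Md² gives I = 0 + (2.8)(0.88)² = 2.1683 kg m².
Total I = 0.1688 + 0.19621 + 0.19958 + 2.1683 = 2.7329 kg m².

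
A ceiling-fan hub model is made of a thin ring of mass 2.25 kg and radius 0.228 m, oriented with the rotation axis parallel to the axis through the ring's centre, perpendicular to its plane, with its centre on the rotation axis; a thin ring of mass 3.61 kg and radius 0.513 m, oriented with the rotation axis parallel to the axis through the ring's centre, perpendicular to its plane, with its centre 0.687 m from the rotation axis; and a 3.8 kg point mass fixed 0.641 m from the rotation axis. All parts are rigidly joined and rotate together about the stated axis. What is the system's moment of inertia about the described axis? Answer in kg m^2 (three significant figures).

Thin ring: I_cm = MR² = (2.25)(0.228)² = 0.11696 kg m^2; axis through the centre, so I = 0.11696 kg m^2.
Thin ring: I_cm = MR² = (3.61)(0.513)² = 0.95004 kg m^2; centre at d = 0.687 m, so I = I_cm + Md² gives I = 0.95004 + (3.61)(0.687)² = 2.6538 kg m^2.
Point mass: I_cm = 0; centre at d = 0.641 m, so I = I_cm + Md² gives I = 0 + (3.8)(0.641)² = 1.5613 kg m^2.
Total I = 0.11696 + 2.6538 + 1.5613 = 4.3322 kg m^2.

4.33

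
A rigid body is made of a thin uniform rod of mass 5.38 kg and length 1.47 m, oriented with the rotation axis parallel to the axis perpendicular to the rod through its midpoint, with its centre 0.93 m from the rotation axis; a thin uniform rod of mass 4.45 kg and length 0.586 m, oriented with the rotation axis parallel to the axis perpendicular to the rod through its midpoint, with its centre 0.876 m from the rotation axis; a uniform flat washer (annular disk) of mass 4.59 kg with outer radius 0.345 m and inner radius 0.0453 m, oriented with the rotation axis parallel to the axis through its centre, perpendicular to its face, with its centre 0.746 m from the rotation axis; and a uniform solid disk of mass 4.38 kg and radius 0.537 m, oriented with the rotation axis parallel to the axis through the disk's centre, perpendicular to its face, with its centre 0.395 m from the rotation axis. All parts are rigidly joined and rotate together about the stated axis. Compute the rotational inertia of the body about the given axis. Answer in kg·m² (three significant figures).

Thin rod: I_cm = (1/12)ML² = (1/12)(5.38)(1.47)² = 0.9688 kg·m²; centre at d = 0.93 m, so the parallel axis theorem gives I = 0.9688 + (5.38)(0.93)² = 5.622 kg·m².
Thin rod: I_cm = (1/12)ML² = (1/12)(4.45)(0.586)² = 0.12734 kg·m²; centre at d = 0.876 m, so the parallel axis theorem gives I = 0.12734 + (4.45)(0.876)² = 3.5422 kg·m².
Annular disk: I_cm = (1/2)M(R²+r²) = (1/2)(4.59)[(0.345)² + (0.0453)²] = 0.27787 kg·m²; centre at d = 0.746 m, so the parallel axis theorem gives I = 0.27787 + (4.59)(0.746)² = 2.8323 kg·m².
Solid disk: I_cm = (1/2)MR² = (1/2)(4.38)(0.537)² = 0.63153 kg·m²; centre at d = 0.395 m, so the parallel axis theorem gives I = 0.63153 + (4.38)(0.395)² = 1.3149 kg·m².
Total I = 5.622 + 3.5422 + 2.8323 + 1.3149 = 13.311 kg·m².

13.3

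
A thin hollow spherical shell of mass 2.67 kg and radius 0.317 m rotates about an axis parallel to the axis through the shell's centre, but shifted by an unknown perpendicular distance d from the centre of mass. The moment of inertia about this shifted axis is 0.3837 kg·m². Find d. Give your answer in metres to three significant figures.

0.277

About the centre-of-mass axis, I_cm = (2/3)MR² = (2/3)(2.67)(0.317)² = 0.17887 kg·m².
Parallel axis theorem: I = I_cm + Md², so Md² = 0.3837 − 0.17887 = 0.20483 kg·m².
d = √(0.20483 / 2.67) = 0.27698 m.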